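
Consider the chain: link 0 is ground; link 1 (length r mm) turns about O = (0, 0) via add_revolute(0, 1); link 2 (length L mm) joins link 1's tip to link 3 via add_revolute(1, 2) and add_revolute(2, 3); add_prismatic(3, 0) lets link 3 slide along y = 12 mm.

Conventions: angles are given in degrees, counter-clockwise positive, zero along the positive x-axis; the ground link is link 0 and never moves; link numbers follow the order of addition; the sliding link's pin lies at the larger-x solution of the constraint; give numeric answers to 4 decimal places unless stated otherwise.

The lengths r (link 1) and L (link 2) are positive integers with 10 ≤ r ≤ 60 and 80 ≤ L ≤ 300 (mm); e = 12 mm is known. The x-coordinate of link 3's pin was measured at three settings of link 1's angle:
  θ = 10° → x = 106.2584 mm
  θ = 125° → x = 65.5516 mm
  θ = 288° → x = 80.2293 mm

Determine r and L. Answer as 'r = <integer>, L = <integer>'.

constraint per measurement: (x − r cos θ)² + (r sin θ − e)² = L²
subtracting the θ₁ and θ₂ equations cancels the r² and L² terms:
r = (x₁² − x₂²) / (2[(x₁cos θ₁ + e sin θ₁) − (x₂cos θ₂ + e sin θ₂)]) = 26.0000 → r = 26
L² = (x₁ − r cos θ₁)² + (r sin θ₁ − e)² = 6560.9981 → L = 81.0000 → L = 81
check at θ₃=288°: x = 80.2293 (printed 80.2293) ✓

r = 26, L = 81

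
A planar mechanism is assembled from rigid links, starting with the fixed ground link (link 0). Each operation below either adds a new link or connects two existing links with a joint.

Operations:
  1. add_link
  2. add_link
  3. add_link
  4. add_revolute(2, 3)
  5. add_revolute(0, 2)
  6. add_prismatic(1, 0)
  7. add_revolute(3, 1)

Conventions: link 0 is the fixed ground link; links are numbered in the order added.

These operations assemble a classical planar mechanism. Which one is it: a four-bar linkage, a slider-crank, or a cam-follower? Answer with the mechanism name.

links: 4 (incl. ground); joints: 3 revolute, 1 prismatic, 0 higher (cam) pair, forming one closed loop
4 links, 3 revolutes + 1 prismatic in one loop → slider-crank

slider-crank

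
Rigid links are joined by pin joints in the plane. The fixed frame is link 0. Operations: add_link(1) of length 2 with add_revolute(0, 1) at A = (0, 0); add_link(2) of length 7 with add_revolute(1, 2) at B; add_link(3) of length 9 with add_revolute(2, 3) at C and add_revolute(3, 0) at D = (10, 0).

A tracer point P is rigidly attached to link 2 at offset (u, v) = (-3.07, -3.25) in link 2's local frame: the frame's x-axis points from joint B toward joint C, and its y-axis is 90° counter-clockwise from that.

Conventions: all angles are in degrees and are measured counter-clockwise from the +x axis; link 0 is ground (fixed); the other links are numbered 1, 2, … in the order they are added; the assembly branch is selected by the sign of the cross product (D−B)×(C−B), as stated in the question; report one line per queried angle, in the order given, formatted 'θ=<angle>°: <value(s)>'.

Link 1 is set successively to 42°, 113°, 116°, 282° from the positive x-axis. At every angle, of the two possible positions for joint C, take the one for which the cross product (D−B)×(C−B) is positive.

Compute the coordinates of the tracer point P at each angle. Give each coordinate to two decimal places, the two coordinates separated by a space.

A=(0,0), D=(10.00,0)
θ=42°: B = A + 2.00·(cos42°, sin42°) = (1.4863, 1.3383)
θ=42°: |BD| = 8.6182
θ=42°: circle(B,7.00) ∩ circle(D,9.00): a=2.4526, h=6.5563
θ=42°:   candidates: C₊=(4.9272,7.4342) cross=56.504; C₋=(2.8911,-5.5193) cross=-56.504
θ=42°:   branch + wants cross > 0 → take C=(4.9272,7.4342) (cross=56.504)
θ=42°: ex = (C−B)/|BC| = (0.4916,0.8708); ey = (-0.8708,0.4916)
θ=42°: P = B + -3.07·ex + -3.25·ey = (2.8074,-2.9328)
θ=113°: B = A + 2.00·(cos113°, sin113°) = (-0.7815, 1.8410)
θ=113°: |BD| = 10.9375
θ=113°: circle(B,7.00) ∩ circle(D,9.00): a=4.0059, h=5.7404
θ=113°:   candidates: C₊=(4.1335,6.8253) cross=62.786; C₋=(2.2010,-4.4918) cross=-62.786
θ=113°:   branch + wants cross > 0 → take C=(4.1335,6.8253) (cross=62.786)
θ=113°: ex = (C−B)/|BC| = (0.7021,0.7120); ey = (-0.7120,0.7021)
θ=113°: P = B + -3.07·ex + -3.25·ey = (-0.6229,-2.6269)
θ=116°: B = A + 2.00·(cos116°, sin116°) = (-0.8767, 1.7976)
θ=116°: |BD| = 11.0243
θ=116°: circle(B,7.00) ∩ circle(D,9.00): a=4.0608, h=5.7017
θ=116°:   candidates: C₊=(4.0594,6.7609) cross=62.858; C₋=(2.2000,-4.4900) cross=-62.858
θ=116°:   branch + wants cross > 0 → take C=(4.0594,6.7609) (cross=62.858)
θ=116°: ex = (C−B)/|BC| = (0.7052,0.7090); ey = (-0.7090,0.7052)
θ=116°: P = B + -3.07·ex + -3.25·ey = (-0.7372,-2.6710)
θ=282°: B = A + 2.00·(cos282°, sin282°) = (0.4158, -1.9563)
θ=282°: |BD| = 9.7818
θ=282°: circle(B,7.00) ∩ circle(D,9.00): a=3.2552, h=6.1971
θ=282°:   candidates: C₊=(2.3659,4.7666) cross=60.618; C₋=(4.8446,-7.3771) cross=-60.618
θ=282°:   branch + wants cross > 0 → take C=(2.3659,4.7666) (cross=60.618)
θ=282°: ex = (C−B)/|BC| = (0.2786,0.9604); ey = (-0.9604,0.2786)
θ=282°: P = B + -3.07·ex + -3.25·ey = (2.6819,-5.8102)

θ=42°: 2.81 -2.93
θ=113°: -0.62 -2.63
θ=116°: -0.74 -2.67
θ=282°: 2.68 -5.81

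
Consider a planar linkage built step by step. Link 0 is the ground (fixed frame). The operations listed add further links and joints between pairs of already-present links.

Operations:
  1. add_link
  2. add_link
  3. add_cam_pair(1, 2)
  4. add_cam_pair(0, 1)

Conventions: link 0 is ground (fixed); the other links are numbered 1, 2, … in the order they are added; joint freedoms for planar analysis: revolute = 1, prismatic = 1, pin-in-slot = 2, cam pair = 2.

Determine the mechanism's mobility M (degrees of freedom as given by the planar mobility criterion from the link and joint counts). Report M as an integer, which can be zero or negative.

link 0 = ground. State L|J1|J2 = 1|0|0
+link1  2|0|0
+link2  3|0|0
C(1,2) f=2→J2  3|0|1
C(0,1) f=2→J2  3|0|2
M = 3(3−1)−2·0−2 = 6−0−2 = 4

M = 4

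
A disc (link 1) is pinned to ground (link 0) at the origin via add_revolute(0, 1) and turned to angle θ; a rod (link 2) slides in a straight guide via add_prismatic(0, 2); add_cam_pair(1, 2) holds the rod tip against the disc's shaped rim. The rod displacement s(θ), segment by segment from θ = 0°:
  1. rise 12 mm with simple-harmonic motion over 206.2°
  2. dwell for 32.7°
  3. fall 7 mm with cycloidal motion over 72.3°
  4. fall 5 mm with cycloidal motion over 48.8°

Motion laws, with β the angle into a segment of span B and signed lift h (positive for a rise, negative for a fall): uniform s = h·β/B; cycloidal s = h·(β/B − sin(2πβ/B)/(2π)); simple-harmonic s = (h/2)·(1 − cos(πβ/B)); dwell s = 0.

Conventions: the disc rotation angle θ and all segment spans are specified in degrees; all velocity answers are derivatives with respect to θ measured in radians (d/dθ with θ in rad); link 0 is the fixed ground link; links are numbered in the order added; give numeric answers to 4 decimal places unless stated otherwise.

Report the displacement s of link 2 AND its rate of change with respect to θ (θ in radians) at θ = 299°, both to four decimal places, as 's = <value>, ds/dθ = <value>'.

segment 1 (0° to 206.2°, simple-harmonic, h = 12) is passed completely: s = 0.0000 + (12) = 12.0000
segment 2 (206.2° to 238.9°, dwell): s unchanged at 12.0000
θ = 299° falls in segment 3 (238.9° to 311.2°, cycloidal, h = -7): β = 299 − 238.9 = 60.1°, B = 72.3°; Δs = -7·(0.8313 − sin(2π·0.8313)/(2π)) = -6.7908; s = 12.0000 − 6.7908 = 5.2092
velocity in seg [238.9°–311.2°] (cycloidal), θ in radians: β = 60.1° = 1.0489 rad, B = 72.3° = 1.2619 rad; ds/dθ = (h/B)(1 − cos(2πβ/B)) = ((-7)/1.2619)(1 − cos(2π·0.8313)) = -2.836513 mm/rad

s = 5.2092, ds/dθ = -2.8365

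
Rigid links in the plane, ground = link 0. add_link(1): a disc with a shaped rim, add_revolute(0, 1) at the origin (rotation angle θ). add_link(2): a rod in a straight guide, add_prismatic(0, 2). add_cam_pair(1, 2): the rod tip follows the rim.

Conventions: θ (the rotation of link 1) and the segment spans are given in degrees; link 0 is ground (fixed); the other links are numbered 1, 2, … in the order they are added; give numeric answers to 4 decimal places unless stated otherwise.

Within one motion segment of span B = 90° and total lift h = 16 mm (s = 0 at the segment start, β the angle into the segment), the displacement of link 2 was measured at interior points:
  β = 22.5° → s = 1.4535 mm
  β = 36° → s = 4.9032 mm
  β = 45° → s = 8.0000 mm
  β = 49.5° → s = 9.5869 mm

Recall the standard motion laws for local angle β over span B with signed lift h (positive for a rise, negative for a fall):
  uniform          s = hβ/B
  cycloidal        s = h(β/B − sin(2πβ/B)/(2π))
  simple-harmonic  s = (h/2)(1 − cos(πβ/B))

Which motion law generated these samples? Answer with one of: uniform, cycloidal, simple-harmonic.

candidates at β/B = r: uniform s = h·r (linear in β); cycloidal s = h·(r − sin(2πr)/(2π)); simple-harmonic s = (h/2)(1 − cos(πr))
β=22.5°: printed 1.4535 | uniform 4.0000, cycloidal 1.4535, simple-harmonic 2.3431
β=36°: printed 4.9032 | uniform 6.4000, cycloidal 4.9032, simple-harmonic 5.5279
β=45°: printed 8.0000 | uniform 8.0000, cycloidal 8.0000, simple-harmonic 8.0000
β=49.5°: printed 9.5869 | uniform 8.8000, cycloidal 9.5869, simple-harmonic 9.2515
only one law matches every sample → cycloidal

cycloidal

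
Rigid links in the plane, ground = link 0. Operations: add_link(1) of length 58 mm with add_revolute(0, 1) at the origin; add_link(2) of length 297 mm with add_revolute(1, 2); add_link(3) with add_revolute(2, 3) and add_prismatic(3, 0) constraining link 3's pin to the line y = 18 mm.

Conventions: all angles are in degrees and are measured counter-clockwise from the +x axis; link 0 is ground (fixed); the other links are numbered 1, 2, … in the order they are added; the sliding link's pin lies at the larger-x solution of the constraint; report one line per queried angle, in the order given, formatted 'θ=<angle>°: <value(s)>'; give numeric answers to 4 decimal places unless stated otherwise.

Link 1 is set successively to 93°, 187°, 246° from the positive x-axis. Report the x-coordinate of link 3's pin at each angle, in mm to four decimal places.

geometry: r = 58 mm, L = 297 mm, e = 18 mm
θ=93°: crank pin P = (r cos θ, r sin θ) = (-3.035485, 57.920513)
θ=93°: h = r sin θ − e = 57.920513 − 18 = 39.920513
θ=93°: x = r cos θ + √(L² − h²) = -3.035485 + 294.304863 = 291.269378
θ=187°: crank pin P = (r cos θ, r sin θ) = (-57.567677, -7.068422)
θ=187°: h = r sin θ − e = -7.068422 − 18 = -25.068422
θ=187°: x = r cos θ + √(L² − h²) = -57.567677 + 295.940153 = 238.372476
θ=246°: crank pin P = (r cos θ, r sin θ) = (-23.590725, -52.985637)
θ=246°: h = r sin θ − e = -52.985637 − 18 = -70.985637
θ=246°: x = r cos θ + √(L² − h²) = -23.590725 + 288.392163 = 264.801437

θ=93°: 291.2694
θ=187°: 238.3725
θ=246°: 264.8014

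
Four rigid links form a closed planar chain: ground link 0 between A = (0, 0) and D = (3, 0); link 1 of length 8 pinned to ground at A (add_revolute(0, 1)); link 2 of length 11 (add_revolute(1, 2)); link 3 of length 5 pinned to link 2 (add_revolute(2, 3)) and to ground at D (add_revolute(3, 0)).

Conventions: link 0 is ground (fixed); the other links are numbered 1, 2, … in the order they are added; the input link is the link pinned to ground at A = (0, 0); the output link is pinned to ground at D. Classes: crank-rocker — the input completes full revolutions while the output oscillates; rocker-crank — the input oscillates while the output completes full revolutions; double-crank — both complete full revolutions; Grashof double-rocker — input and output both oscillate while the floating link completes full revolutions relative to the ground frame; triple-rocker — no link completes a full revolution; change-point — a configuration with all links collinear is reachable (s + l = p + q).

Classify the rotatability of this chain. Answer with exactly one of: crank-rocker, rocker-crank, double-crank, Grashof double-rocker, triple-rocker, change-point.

lengths: ground=3, input=8, coupler=11, output=5
sorted: s=3 (shortest), l=11 (longest), p+q=13
s + l = 14 vs p + q = 13
s + l > p + q → non-Grashof → no link fully rotates → triple-rocker

triple-rocker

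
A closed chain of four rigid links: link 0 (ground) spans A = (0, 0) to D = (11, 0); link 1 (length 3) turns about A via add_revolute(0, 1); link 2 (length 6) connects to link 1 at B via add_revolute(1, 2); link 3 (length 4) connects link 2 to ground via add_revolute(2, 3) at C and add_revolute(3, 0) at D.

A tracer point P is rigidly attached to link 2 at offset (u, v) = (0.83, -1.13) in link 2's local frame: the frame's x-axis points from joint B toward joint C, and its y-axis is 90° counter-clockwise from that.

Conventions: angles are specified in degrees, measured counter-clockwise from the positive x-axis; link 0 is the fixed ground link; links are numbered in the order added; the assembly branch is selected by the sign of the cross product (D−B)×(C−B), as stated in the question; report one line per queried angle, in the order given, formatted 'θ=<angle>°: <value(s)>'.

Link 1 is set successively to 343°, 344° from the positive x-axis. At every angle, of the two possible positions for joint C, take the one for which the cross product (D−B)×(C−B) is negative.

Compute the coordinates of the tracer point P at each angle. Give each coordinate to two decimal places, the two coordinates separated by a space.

A=(0,0), D=(11.00,0)
θ=343°: B = A + 3.00·(cos343°, sin343°) = (2.8689, -0.8771)
θ=343°: |BD| = 8.1783
θ=343°: circle(B,6.00) ∩ circle(D,4.00): a=5.3119, h=2.7900
θ=343°:   candidates: C₊=(7.8509,2.4665) cross=22.817; C₋=(8.4494,-3.0813) cross=-22.817
θ=343°:   branch - wants cross < 0 → take C=(8.4494,-3.0813) (cross=-22.817)
θ=343°: ex = (C−B)/|BC| = (0.9301,-0.3674); ey = (0.3674,0.9301)
θ=343°: P = B + 0.83·ex + -1.13·ey = (3.2258,-2.2330)
θ=344°: B = A + 3.00·(cos344°, sin344°) = (2.8838, -0.8269)
θ=344°: |BD| = 8.1582
θ=344°: circle(B,6.00) ∩ circle(D,4.00): a=5.3049, h=2.8033
θ=344°:   candidates: C₊=(7.8772,2.4996) cross=22.870; C₋=(8.4455,-3.0781) cross=-22.870
θ=344°:   branch - wants cross < 0 → take C=(8.4455,-3.0781) (cross=-22.870)
θ=344°: ex = (C−B)/|BC| = (0.9269,-0.3752); ey = (0.3752,0.9269)
θ=344°: P = B + 0.83·ex + -1.13·ey = (3.2292,-2.1858)

θ=343°: 3.23 -2.23
θ=344°: 3.23 -2.19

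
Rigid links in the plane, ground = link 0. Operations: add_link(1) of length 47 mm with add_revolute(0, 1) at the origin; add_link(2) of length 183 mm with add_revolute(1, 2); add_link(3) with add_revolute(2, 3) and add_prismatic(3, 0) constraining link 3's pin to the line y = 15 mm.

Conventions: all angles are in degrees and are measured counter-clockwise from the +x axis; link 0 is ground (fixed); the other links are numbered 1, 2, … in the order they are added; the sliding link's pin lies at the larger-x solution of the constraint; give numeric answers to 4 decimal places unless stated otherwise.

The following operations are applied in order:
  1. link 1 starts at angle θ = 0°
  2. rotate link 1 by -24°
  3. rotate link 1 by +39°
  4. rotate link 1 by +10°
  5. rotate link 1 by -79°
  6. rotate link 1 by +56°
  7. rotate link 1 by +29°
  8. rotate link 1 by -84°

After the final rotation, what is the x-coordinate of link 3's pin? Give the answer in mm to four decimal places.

geometry: r = 47 mm, L = 183 mm, e = 15 mm; θ starts at 0°
rotate link 1 by -24°: θ ← 0° -24° = -24°
rotate link 1 by +39°: θ ← -24° +39° = 15°
rotate link 1 by +10°: θ ← 15° +10° = 25°
rotate link 1 by -79°: θ ← 25° -79° = -54°
rotate link 1 by +56°: θ ← -54° +56° = 2°
rotate link 1 by +29°: θ ← 2° +29° = 31°
rotate link 1 by -84°: θ ← 31° -84° = -53°
crank pin P = (r cos θ, r sin θ) = (28.285306, -37.535869)
h = r sin θ − e = -37.535869 − 15 = -52.535869
x = r cos θ + √(L² − h²) = 28.285306 + 175.296841 = 203.582147

203.5821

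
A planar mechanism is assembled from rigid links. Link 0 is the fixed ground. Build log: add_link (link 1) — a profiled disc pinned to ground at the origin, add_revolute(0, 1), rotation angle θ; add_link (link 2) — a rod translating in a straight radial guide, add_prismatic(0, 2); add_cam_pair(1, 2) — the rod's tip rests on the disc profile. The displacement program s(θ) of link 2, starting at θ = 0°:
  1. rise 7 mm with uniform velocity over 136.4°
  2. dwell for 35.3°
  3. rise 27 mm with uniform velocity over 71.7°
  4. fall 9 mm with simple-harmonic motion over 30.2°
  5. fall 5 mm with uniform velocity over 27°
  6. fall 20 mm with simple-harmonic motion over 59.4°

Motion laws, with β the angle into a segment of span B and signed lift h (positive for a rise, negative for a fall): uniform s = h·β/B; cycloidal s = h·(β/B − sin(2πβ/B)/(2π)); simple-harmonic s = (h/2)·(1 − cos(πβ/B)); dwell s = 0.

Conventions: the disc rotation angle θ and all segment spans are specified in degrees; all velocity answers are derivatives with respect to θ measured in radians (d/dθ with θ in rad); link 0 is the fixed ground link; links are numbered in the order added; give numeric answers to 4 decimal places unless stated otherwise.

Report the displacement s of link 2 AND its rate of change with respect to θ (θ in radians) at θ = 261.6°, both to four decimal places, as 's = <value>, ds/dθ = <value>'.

seg 1 [0°–136.4°] uniform, h=7: full span → s += 7 → s = 7.0000
seg 2 [136.4°–171.7°] dwell: s stays 7.0000
seg 3 [171.7°–243.4°] uniform, h=27: full span → s += 27 → s = 34.0000
seg 4 [243.4°–273.6°] simple-harmonic, h=-9: θ=261.6° here. β=18.2, B=30.2. -9/2·(1 − cos(π·0.6026)) = -5.9261 → s = 28.0739
velocity in seg [243.4°–273.6°] (simple-harmonic), θ in radians: β = 18.2° = 0.3176 rad, B = 30.2° = 0.5271 rad; ds/dθ = (πh/(2B)) sin(πβ/B) = (π·(-9)/(2·0.5271)) sin(π·0.6026) = -25.438612 mm/rad

s = 28.0739, ds/dθ = -25.4386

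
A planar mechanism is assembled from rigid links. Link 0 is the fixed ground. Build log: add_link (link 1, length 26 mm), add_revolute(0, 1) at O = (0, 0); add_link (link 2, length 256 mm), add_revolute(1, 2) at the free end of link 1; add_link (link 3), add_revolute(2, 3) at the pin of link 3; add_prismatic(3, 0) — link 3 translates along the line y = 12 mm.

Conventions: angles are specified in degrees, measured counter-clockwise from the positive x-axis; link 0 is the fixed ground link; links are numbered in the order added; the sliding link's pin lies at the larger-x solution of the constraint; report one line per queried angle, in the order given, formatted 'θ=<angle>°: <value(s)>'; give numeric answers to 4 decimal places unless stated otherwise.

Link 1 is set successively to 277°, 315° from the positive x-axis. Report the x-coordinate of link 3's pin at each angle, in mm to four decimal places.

geometry: r = 26 mm, L = 256 mm, e = 12 mm
θ=277°: crank pin P = (r cos θ, r sin θ) = (3.168603, -25.806200)
θ=277°: h = r sin θ − e = -25.806200 − 12 = -37.806200
θ=277°: x = r cos θ + √(L² − h²) = 3.168603 + 253.192992 = 256.361595
θ=315°: crank pin P = (r cos θ, r sin θ) = (18.384776, -18.384776)
θ=315°: h = r sin θ − e = -18.384776 − 12 = -30.384776
θ=315°: x = r cos θ + √(L² − h²) = 18.384776 + 254.190412 = 272.575188

θ=277°: 256.3616
θ=315°: 272.5752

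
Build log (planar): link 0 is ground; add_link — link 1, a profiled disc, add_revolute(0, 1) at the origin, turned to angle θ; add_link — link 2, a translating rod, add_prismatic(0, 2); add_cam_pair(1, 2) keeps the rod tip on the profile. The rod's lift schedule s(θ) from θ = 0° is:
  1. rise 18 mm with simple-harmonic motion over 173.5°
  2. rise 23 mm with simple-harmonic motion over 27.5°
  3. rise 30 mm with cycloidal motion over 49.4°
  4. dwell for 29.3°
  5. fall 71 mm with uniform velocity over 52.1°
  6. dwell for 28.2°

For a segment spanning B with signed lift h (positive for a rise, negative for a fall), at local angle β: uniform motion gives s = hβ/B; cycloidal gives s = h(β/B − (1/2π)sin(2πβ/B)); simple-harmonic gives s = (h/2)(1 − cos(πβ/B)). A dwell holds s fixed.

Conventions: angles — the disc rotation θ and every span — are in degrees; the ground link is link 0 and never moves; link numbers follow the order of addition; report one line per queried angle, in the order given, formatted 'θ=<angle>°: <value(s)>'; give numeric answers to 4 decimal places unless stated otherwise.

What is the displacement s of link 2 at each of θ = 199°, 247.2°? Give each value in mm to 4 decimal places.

seg 1 [0°–173.5°] simple-harmonic, h=18: full span → s += 18 → s = 18.0000
seg 2 [173.5°–201°] simple-harmonic, h=23: θ=199° here. β=25.5, B=27.5. 23/2·(1 − cos(π·0.9273)) = 22.7011 → s = 40.7011
seg 2 [173.5°–201°] simple-harmonic, h=23: full span → s += 23 → s = 41.0000
seg 3 [201°–250.4°] cycloidal, h=30: θ=247.2° here. β=46.2, B=49.4. 30·(0.9352 − sin(2π·0.9352)/(2π)) = 29.9468 → s = 70.9468

θ=199°: 40.7011
θ=247.2°: 70.9468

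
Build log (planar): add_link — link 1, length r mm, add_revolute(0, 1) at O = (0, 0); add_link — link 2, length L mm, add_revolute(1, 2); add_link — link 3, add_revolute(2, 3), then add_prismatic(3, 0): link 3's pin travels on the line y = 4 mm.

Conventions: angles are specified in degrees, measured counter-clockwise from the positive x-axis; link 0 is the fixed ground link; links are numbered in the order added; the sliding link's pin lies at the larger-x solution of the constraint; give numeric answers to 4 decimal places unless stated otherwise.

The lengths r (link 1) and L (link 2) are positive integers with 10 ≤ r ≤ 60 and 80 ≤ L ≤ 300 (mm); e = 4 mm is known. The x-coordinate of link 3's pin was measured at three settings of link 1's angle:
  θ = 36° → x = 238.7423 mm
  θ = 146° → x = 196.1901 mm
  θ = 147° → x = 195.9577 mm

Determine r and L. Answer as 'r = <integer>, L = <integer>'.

constraint per measurement: (x − r cos θ)² + (r sin θ − e)² = L²
subtracting the θ₁ and θ₂ equations cancels the r² and L² terms:
r = (x₁² − x₂²) / (2[(x₁cos θ₁ + e sin θ₁) − (x₂cos θ₂ + e sin θ₂)]) = 26.0000 → r = 26
L² = (x₁ − r cos θ₁)² + (r sin θ₁ − e)² = 47524.0044 → L = 218.0000 → L = 218
check at θ₃=147°: x = 195.9577 (printed 195.9577) ✓

r = 26, L = 218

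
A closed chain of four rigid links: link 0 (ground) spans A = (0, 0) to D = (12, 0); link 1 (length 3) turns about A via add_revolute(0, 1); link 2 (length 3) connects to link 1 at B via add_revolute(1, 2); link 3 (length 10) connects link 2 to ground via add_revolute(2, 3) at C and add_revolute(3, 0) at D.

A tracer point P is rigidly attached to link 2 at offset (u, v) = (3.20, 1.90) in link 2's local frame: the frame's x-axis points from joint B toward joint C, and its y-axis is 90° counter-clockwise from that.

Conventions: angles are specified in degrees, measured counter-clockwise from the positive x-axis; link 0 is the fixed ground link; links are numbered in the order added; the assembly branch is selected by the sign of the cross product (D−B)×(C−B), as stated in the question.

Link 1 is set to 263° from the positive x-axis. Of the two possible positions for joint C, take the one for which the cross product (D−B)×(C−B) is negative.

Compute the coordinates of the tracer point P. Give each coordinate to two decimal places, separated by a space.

A=(0,0), D=(12.00,0)
B = A + 3.00·(cos263°, sin263°) = (-0.3656, -2.9776)
|BD| = 12.7191
circle(B,3.00) ∩ circle(D,10.00): a=2.7822, h=1.1222
  candidates: C₊=(2.0766,-1.2353) cross=14.273; C₋=(2.6020,-3.4173) cross=-14.273
  branch - wants cross < 0 → take C=(2.6020,-3.4173) (cross=-14.273)
ex = (C−B)/|BC| = (0.9892,-0.1465); ey = (0.1465,0.9892)
P = B + 3.20·ex + 1.90·ey = (3.0783,-1.5671)

3.08 -1.57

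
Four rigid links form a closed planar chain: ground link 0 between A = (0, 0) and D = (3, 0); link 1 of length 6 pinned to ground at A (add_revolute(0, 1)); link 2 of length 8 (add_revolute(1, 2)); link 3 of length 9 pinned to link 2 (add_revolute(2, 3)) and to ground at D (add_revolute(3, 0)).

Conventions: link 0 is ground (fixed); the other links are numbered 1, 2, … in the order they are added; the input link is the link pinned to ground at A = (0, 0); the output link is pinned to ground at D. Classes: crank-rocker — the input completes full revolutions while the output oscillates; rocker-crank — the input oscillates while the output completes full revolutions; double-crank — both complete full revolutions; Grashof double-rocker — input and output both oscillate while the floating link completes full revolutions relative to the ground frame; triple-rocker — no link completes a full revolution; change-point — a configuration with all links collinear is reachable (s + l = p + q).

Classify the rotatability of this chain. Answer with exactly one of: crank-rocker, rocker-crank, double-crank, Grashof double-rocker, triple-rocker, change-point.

lengths: ground=3, input=6, coupler=8, output=9
sorted: s=3 (shortest), l=9 (longest), p+q=14
s + l = 12 vs p + q = 14
s + l < p + q (Grashof) with shortest = ground link → double-crank

double-crank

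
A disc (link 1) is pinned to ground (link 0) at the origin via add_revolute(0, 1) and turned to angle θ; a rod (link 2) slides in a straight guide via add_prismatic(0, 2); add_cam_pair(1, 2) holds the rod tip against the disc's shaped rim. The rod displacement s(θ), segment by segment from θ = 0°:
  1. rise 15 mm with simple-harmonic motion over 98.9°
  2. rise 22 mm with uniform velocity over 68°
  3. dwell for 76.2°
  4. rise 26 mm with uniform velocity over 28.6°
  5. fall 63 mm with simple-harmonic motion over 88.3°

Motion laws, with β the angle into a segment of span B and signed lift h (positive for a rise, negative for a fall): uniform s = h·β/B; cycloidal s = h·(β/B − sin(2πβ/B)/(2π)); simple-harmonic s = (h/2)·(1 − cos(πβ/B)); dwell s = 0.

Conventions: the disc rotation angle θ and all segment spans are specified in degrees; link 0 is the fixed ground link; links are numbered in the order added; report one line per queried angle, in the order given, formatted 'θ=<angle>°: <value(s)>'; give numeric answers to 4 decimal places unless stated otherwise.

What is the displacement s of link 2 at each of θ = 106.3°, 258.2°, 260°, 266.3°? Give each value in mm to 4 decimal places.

segment 1 (0° to 98.9°, simple-harmonic, h = 15) is passed completely: s = 0.0000 + (15) = 15.0000
θ = 106.3° falls in segment 2 (98.9° to 166.9°, uniform, h = 22): β = 106.3 − 98.9 = 7.4°, B = 68°; Δs = 22·7.4/68 = 2.3941; s = 15.0000 + 2.3941 = 17.3941
segment 2 (98.9° to 166.9°, uniform, h = 22) is passed completely: s = 15.0000 + (22) = 37.0000
segment 3 (166.9° to 243.1°, dwell): s unchanged at 37.0000
θ = 258.2° falls in segment 4 (243.1° to 271.7°, uniform, h = 26): β = 258.2 − 243.1 = 15.1°, B = 28.6°; Δs = 26·15.1/28.6 = 13.7273; s = 37.0000 + 13.7273 = 50.7273
θ = 260° falls in segment 4 (243.1° to 271.7°, uniform, h = 26): β = 260 − 243.1 = 16.9°, B = 28.6°; Δs = 26·16.9/28.6 = 15.3636; s = 37.0000 + 15.3636 = 52.3636
θ = 266.3° falls in segment 4 (243.1° to 271.7°, uniform, h = 26): β = 266.3 − 243.1 = 23.2°, B = 28.6°; Δs = 26·23.2/28.6 = 21.0909; s = 37.0000 + 21.0909 = 58.0909

θ=106.3°: 17.3941
θ=258.2°: 50.7273
θ=260°: 52.3636
θ=266.3°: 58.0909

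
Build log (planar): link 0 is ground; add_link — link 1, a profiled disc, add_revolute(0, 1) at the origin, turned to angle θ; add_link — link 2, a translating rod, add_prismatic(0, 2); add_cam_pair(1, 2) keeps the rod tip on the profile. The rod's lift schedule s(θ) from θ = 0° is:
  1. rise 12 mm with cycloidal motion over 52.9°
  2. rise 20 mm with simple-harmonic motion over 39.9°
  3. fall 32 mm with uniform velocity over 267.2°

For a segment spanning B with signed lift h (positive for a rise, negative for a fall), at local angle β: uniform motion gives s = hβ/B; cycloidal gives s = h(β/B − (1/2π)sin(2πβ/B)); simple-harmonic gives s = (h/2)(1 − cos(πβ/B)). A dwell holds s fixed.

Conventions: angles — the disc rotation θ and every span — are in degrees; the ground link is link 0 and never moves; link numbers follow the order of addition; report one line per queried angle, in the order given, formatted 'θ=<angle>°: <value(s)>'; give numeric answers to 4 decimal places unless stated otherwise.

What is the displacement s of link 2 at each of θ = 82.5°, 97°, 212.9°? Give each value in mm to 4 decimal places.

seg 1 [0°–52.9°] cycloidal, h=12: full span → s += 12 → s = 12.0000
seg 2 [52.9°–92.8°] simple-harmonic, h=20: θ=82.5° here. β=29.6, B=39.9. 20/2·(1 − cos(π·0.7419)) = 16.8878 → s = 28.8878
seg 2 [52.9°–92.8°] simple-harmonic, h=20: full span → s += 20 → s = 32.0000
seg 3 [92.8°–360°] uniform, h=-32: θ=97° here. β=4.2, B=267.2. -32·4.2/267.2 = -0.5030 → s = 31.4970
seg 3 [92.8°–360°] uniform, h=-32: θ=212.9° here. β=120.1, B=267.2. -32·120.1/267.2 = -14.3832 → s = 17.6168

θ=82.5°: 28.8878
θ=97°: 31.4970
θ=212.9°: 17.6168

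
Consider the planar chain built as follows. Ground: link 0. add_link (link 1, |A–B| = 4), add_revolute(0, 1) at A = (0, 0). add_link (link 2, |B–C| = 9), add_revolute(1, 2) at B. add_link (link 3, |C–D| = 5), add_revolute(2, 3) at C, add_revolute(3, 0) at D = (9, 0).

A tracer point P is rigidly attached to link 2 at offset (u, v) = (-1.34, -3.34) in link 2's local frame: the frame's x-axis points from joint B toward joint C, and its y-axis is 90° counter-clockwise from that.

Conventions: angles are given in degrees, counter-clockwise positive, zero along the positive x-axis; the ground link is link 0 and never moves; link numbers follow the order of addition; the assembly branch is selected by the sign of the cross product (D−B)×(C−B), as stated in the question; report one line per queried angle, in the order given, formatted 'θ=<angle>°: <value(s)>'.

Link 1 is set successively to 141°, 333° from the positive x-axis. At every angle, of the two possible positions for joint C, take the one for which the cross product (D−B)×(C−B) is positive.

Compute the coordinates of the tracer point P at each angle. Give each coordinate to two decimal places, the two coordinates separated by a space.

A=(0,0), D=(9.00,0)
θ=141°: B = A + 4.00·(cos141°, sin141°) = (-3.1086, 2.5173)
θ=141°: |BD| = 12.3675
θ=141°: circle(B,9.00) ∩ circle(D,5.00): a=8.4477, h=3.1041
θ=141°:   candidates: C₊=(5.7941,3.8370) cross=38.390; C₋=(4.5305,-2.2413) cross=-38.390
θ=141°:   branch + wants cross > 0 → take C=(5.7941,3.8370) (cross=38.390)
θ=141°: ex = (C−B)/|BC| = (0.9892,0.1466); ey = (-0.1466,0.9892)
θ=141°: P = B + -1.34·ex + -3.34·ey = (-3.9443,-0.9831)
θ=333°: B = A + 4.00·(cos333°, sin333°) = (3.5640, -1.8160)
θ=333°: |BD| = 5.7313
θ=333°: circle(B,9.00) ∩ circle(D,5.00): a=7.7511, h=4.5739
θ=333°:   candidates: C₊=(9.4665,4.9782) cross=26.214; C₋=(12.3650,-3.6982) cross=-26.214
θ=333°:   branch + wants cross > 0 → take C=(9.4665,4.9782) (cross=26.214)
θ=333°: ex = (C−B)/|BC| = (0.6558,0.7549); ey = (-0.7549,0.6558)
θ=333°: P = B + -1.34·ex + -3.34·ey = (5.2066,-5.0180)

θ=141°: -3.94 -0.98
θ=333°: 5.21 -5.02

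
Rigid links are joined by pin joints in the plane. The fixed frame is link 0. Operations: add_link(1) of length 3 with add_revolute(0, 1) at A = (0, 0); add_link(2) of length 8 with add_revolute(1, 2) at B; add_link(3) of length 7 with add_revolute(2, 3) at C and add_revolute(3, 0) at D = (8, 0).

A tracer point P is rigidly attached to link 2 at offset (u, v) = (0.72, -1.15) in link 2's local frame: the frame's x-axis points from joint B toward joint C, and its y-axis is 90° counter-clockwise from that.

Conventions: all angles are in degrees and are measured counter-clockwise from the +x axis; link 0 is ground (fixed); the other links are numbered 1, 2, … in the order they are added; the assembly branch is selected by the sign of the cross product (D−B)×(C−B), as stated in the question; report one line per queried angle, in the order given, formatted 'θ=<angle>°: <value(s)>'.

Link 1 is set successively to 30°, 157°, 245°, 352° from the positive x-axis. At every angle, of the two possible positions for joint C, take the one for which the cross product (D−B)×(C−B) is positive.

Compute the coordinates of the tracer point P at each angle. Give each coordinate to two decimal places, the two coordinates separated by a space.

A=(0,0), D=(8.00,0)
θ=30°: B = A + 3.00·(cos30°, sin30°) = (2.5981, 1.5000)
θ=30°: |BD| = 5.6063
θ=30°: circle(B,8.00) ∩ circle(D,7.00): a=4.1409, h=6.8449
θ=30°:   candidates: C₊=(8.4194,6.9874) cross=38.375; C₋=(4.7567,-6.2033) cross=-38.375
θ=30°:   branch + wants cross > 0 → take C=(8.4194,6.9874) (cross=38.375)
θ=30°: ex = (C−B)/|BC| = (0.7277,0.6859); ey = (-0.6859,0.7277)
θ=30°: P = B + 0.72·ex + -1.15·ey = (3.9108,1.1570)
θ=157°: B = A + 3.00·(cos157°, sin157°) = (-2.7615, 1.1722)
θ=157°: |BD| = 10.8252
θ=157°: circle(B,8.00) ∩ circle(D,7.00): a=6.1054, h=5.1695
θ=157°:   candidates: C₊=(3.8678,5.6502) cross=55.961; C₋=(2.7482,-4.6280) cross=-55.961
θ=157°:   branch + wants cross > 0 → take C=(3.8678,5.6502) (cross=55.961)
θ=157°: ex = (C−B)/|BC| = (0.8287,0.5598); ey = (-0.5598,0.8287)
θ=157°: P = B + 0.72·ex + -1.15·ey = (-1.5212,0.6223)
θ=245°: B = A + 3.00·(cos245°, sin245°) = (-1.2679, -2.7189)
θ=245°: |BD| = 9.6585
θ=245°: circle(B,8.00) ∩ circle(D,7.00): a=5.6057, h=5.7075
θ=245°:   candidates: C₊=(2.5045,4.3358) cross=55.126; C₋=(5.7179,-6.6176) cross=-55.126
θ=245°:   branch + wants cross > 0 → take C=(2.5045,4.3358) (cross=55.126)
θ=245°: ex = (C−B)/|BC| = (0.4715,0.8818); ey = (-0.8818,0.4715)
θ=245°: P = B + 0.72·ex + -1.15·ey = (0.0858,-2.6263)
θ=352°: B = A + 3.00·(cos352°, sin352°) = (2.9708, -0.4175)
θ=352°: |BD| = 5.0465
θ=352°: circle(B,8.00) ∩ circle(D,7.00): a=4.0094, h=6.9228
θ=352°:   candidates: C₊=(6.3937,6.8132) cross=34.936; C₋=(7.5392,-6.9848) cross=-34.936
θ=352°:   branch + wants cross > 0 → take C=(6.3937,6.8132) (cross=34.936)
θ=352°: ex = (C−B)/|BC| = (0.4279,0.9038); ey = (-0.9038,0.4279)
θ=352°: P = B + 0.72·ex + -1.15·ey = (4.3183,-0.2588)

θ=30°: 3.91 1.16
θ=157°: -1.52 0.62
θ=245°: 0.09 -2.63
θ=352°: 4.32 -0.26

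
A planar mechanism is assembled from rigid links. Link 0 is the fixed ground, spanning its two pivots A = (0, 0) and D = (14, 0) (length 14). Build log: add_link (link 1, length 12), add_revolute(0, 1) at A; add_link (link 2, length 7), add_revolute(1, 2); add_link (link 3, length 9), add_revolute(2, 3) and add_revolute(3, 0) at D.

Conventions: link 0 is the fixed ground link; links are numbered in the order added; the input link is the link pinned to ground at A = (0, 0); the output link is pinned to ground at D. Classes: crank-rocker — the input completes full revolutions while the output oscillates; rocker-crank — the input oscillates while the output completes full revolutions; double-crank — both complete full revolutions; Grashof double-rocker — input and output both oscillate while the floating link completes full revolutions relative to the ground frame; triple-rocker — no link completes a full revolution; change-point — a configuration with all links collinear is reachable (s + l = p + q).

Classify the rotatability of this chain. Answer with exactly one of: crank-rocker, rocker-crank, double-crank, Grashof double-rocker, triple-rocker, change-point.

lengths: ground=14, input=12, coupler=7, output=9
sorted: s=7 (shortest), l=14 (longest), p+q=21
s + l = 21 vs p + q = 21
s + l = p + q → change-point (collinear configuration reachable)

change-point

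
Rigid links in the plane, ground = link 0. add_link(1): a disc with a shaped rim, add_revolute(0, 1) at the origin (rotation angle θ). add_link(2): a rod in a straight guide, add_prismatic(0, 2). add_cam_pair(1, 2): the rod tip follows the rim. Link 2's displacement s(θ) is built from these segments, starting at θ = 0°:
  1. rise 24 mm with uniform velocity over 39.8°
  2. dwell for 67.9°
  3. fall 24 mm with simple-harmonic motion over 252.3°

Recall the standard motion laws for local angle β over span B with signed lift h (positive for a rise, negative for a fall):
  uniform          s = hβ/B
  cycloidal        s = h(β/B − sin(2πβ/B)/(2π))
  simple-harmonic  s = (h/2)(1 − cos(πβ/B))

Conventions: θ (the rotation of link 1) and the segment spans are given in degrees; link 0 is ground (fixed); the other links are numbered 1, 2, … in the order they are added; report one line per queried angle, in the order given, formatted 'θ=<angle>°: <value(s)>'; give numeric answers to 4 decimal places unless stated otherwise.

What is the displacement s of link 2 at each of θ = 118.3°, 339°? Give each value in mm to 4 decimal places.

segment 1 (0° to 39.8°, uniform, h = 24) is passed completely: s = 0.0000 + (24) = 24.0000
segment 2 (39.8° to 107.7°, dwell): s unchanged at 24.0000
θ = 118.3° falls in segment 3 (107.7° to 360°, simple-harmonic, h = -24): β = 118.3 − 107.7 = 10.6°, B = 252.3°; Δs = -24/2·(1 − cos(π·0.0420)) = -0.1044; s = 24.0000 − 0.1044 = 23.8956
θ = 339° falls in segment 3 (107.7° to 360°, simple-harmonic, h = -24): β = 339 − 107.7 = 231.3°, B = 252.3°; Δs = -24/2·(1 − cos(π·0.9168)) = -23.5921; s = 24.0000 − 23.5921 = 0.4079

θ=118.3°: 23.8956
θ=339°: 0.4079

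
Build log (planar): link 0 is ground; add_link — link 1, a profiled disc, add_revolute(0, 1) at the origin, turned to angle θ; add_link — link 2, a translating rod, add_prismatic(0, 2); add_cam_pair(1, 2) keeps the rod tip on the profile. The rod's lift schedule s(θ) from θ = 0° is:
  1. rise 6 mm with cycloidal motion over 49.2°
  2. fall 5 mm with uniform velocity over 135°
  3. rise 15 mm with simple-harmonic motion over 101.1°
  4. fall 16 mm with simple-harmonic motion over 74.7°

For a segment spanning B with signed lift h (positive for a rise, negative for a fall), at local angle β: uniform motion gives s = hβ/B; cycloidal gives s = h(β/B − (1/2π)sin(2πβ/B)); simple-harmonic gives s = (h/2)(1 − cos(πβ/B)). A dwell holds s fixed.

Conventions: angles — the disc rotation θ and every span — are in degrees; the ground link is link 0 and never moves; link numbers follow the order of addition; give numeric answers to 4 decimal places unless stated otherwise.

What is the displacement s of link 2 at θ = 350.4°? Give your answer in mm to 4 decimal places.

seg 1 [0°–49.2°] cycloidal, h=6: full span → s += 6 → s = 6.0000
seg 2 [49.2°–184.2°] uniform, h=-5: full span → s += -5 → s = 1.0000
seg 3 [184.2°–285.3°] simple-harmonic, h=15: full span → s += 15 → s = 16.0000
seg 4 [285.3°–360°] simple-harmonic, h=-16: θ=350.4° here. β=65.1, B=74.7. -16/2·(1 − cos(π·0.8715)) = -15.3568 → s = 0.6432

0.6432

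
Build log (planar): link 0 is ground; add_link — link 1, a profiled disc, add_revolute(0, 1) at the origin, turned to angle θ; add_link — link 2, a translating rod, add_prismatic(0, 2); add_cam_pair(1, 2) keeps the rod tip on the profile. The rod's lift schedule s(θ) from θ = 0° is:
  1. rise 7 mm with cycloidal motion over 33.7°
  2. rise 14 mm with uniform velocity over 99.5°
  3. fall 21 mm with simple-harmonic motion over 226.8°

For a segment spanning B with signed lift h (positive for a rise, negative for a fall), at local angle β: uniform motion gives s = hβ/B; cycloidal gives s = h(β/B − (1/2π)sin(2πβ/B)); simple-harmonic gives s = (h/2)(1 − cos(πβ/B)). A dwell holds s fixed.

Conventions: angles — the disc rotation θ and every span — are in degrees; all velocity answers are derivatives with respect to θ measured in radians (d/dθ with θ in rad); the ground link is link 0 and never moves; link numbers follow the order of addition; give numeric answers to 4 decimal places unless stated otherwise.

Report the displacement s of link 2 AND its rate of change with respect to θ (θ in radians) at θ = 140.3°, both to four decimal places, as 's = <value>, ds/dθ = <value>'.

seg 1 [0°–33.7°] cycloidal, h=7: full span → s += 7 → s = 7.0000
seg 2 [33.7°–133.2°] uniform, h=14: full span → s += 14 → s = 21.0000
seg 3 [133.2°–360°] simple-harmonic, h=-21: θ=140.3° here. β=7.1, B=226.8. -21/2·(1 − cos(π·0.0313)) = -0.0507 → s = 20.9493
velocity in seg [133.2°–360°] (simple-harmonic), θ in radians: β = 7.1° = 0.1239 rad, B = 226.8° = 3.9584 rad; ds/dθ = (πh/(2B)) sin(πβ/B) = (π·(-21)/(2·3.9584)) sin(π·0.0313) = -0.818245 mm/rad

s = 20.9493, ds/dθ = -0.8182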